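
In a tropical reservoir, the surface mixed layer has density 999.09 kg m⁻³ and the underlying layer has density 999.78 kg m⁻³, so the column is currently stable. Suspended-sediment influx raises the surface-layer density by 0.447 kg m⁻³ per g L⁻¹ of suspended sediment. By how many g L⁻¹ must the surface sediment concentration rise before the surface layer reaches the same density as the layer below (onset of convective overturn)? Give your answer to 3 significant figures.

1.54 g L⁻¹

Density deficit of the surface layer: 999.78 − 999.09 = 0.69 kg m⁻³.
Required change = 0.69 / 0.447 = 1.54 g L⁻¹.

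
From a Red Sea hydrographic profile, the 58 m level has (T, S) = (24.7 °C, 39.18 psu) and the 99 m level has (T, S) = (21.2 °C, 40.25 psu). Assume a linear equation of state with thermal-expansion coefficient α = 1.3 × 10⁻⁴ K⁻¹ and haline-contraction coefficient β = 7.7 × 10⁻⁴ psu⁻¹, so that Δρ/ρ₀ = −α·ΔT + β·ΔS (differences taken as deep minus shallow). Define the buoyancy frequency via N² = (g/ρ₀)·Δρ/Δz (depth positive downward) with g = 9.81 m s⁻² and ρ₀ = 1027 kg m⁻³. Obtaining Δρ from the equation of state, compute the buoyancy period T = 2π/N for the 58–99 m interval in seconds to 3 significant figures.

359 s

ΔT = -3.5 K, ΔS = +1.07 psu (deep − shallow).
Δρ/ρ₀ = −αΔT + βΔS = 4.55 × 10⁻⁴ + 8.239 × 10⁻⁴ = 1.2789 × 10⁻³, so Δρ ≈ 1.313 kg m⁻³.
N² = (g/ρ₀)·Δρ/Δz = g·(Δρ/ρ₀)/Δz = 9.81 × 1.2789 × 10⁻³ / 41 = 3.0600 × 10⁻⁴ s⁻².
N = √(3.0600 × 10⁻⁴) = 0.017493 rad s⁻¹ → T = 2π/N = 359.18 s ≈ 359 s.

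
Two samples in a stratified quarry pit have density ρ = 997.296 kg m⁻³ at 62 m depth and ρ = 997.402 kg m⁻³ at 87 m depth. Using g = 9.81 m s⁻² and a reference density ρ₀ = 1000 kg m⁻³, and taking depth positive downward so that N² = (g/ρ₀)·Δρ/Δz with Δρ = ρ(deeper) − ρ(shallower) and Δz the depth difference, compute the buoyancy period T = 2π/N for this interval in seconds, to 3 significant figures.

974 s

Δρ = 997.402 − 997.296 = 0.106 kg m⁻³ over Δz = 87 − 62 = 25 m.
N² = (9.81/1000) × (0.106/25) = 4.1594 × 10⁻⁵ s⁻².
N = √(4.1594 × 10⁻⁵) = 6.4493 × 10⁻³ rad s⁻¹, so T = 2π/N = 974.24 s ≈ 974 s.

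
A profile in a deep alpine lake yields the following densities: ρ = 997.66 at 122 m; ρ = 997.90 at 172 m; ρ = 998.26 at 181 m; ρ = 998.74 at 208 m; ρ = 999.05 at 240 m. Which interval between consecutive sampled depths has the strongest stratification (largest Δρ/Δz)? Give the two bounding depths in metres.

172–181 m

Compute the density gradient over each adjacent pair:
  122–172 m: Δρ/Δz = 0.24/50 = 4.8 × 10⁻³ kg m⁻⁴
  172–181 m: Δρ/Δz = 0.36/9 = 0.040 kg m⁻⁴
  181–208 m: Δρ/Δz = 0.48/27 = 0.018 kg m⁻⁴
  208–240 m: Δρ/Δz = 0.31/32 = 9.7 × 10⁻³ kg m⁻⁴
The largest gradient is in the 172–181 m interval — the pycnocline.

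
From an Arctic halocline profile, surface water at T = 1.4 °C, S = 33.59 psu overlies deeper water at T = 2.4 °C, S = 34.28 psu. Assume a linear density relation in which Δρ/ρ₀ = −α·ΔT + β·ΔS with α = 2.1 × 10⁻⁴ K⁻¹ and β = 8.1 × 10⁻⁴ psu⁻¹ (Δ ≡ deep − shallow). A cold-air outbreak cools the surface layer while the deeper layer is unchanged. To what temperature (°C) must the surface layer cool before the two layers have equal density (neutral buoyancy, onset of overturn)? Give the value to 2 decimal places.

Neutral buoyancy requires Δρ = 0, i.e. −α(T_deep − T_surf′) + β(S_deep − S_surf) = 0.
T_surf′ = T_deep − (β/α)·ΔS = 2.4 − (8.1 × 10⁻⁴/2.1 × 10⁻⁴)·(+0.69) = -0.2614 °C.
Cooling required: 1.4 − (-0.2614) = 1.6614 °C.

-0.26 °C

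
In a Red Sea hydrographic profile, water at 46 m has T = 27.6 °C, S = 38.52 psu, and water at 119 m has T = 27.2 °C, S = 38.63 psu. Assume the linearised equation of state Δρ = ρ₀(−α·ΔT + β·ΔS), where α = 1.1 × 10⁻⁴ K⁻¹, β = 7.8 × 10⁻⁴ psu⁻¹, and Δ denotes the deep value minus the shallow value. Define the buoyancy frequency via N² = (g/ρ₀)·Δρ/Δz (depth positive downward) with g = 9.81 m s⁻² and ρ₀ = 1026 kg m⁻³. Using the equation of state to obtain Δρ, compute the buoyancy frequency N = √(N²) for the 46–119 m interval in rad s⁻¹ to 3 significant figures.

ΔT = -0.4 K, ΔS = +0.11 psu (deep − shallow).
Δρ/ρ₀ = −αΔT + βΔS = 4.40 × 10⁻⁵ + 8.58 × 10⁻⁵ = 1.298 × 10⁻⁴, so Δρ ≈ 0.1332 kg m⁻³.
N² = (g/ρ₀)·Δρ/Δz = g·(Δρ/ρ₀)/Δz = 9.81 × 1.298 × 10⁻⁴ / 73 = 1.7443 × 10⁻⁵ s⁻².
N = √(1.7443 × 10⁻⁵) = 4.1765 × 10⁻³ rad s⁻¹ ≈ 4.18 × 10⁻³ rad s⁻¹.

4.18 × 10⁻³ rad s⁻¹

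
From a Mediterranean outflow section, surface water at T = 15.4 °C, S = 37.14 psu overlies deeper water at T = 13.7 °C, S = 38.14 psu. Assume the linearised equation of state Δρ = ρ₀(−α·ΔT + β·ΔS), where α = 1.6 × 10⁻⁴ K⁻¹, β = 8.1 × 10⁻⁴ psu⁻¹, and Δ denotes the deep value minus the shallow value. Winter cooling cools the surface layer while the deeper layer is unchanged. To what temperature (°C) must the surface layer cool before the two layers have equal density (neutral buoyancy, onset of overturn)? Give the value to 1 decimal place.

8.6 °C

Neutral buoyancy requires Δρ = 0, i.e. −α(T_deep − T_surf′) + β(S_deep − S_surf) = 0.
T_surf′ = T_deep − (β/α)·ΔS = 13.7 − (8.1 × 10⁻⁴/1.6 × 10⁻⁴)·(+1.00) = 8.637 °C.
Cooling required: 15.4 − (8.637) = 6.763 °C.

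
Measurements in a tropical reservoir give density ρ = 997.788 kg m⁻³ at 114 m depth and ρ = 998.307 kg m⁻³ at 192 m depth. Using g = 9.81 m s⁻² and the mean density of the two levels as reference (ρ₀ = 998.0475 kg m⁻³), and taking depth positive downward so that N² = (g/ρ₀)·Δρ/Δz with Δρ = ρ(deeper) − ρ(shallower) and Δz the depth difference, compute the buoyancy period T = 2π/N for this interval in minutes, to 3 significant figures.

12.9 min

Δρ = 998.307 − 997.788 = 0.519 kg m⁻³ over Δz = 192 − 114 = 78 m.
N² = (9.81/998.0475) × (0.519/78) = 6.5402 × 10⁻⁵ s⁻².
N = √(6.5402 × 10⁻⁵) = 8.0872 × 10⁻³ rad s⁻¹, so T = 2π/N = 776.93 s = 12.949 min ≈ 12.9 min.
Since Δρ > 0 the layer is stably stratified.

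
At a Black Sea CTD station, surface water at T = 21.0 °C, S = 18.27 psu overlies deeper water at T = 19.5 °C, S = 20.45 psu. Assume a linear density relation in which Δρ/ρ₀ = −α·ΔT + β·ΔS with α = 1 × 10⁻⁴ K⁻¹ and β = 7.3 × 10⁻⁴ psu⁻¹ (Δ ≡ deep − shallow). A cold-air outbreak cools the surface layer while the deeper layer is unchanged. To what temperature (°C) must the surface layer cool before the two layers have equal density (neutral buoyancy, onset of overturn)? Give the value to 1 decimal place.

3.6 °C

Neutral buoyancy requires Δρ = 0, i.e. −α(T_deep − T_surf′) + β(S_deep − S_surf) = 0.
T_surf′ = T_deep − (β/α)·ΔS = 19.5 − (7.3 × 10⁻⁴/1 × 10⁻⁴)·(+2.18) = 3.586 °C.
Cooling required: 21.0 − (3.586) = 17.414 °C.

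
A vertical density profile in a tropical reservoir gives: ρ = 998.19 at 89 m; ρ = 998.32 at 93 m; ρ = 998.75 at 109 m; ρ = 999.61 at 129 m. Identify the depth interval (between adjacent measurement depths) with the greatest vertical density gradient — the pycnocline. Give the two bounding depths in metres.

109–129 m

Compute the density gradient over each adjacent pair:
  89–93 m: Δρ/Δz = 0.13/4 = 0.033 kg m⁻⁴
  93–109 m: Δρ/Δz = 0.43/16 = 0.027 kg m⁻⁴
  109–129 m: Δρ/Δz = 0.86/20 = 0.043 kg m⁻⁴
The largest gradient is in the 109–129 m interval — the pycnocline.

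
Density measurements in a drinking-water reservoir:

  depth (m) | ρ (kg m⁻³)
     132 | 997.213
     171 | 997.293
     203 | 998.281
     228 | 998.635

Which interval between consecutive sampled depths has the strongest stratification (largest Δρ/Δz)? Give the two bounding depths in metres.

Compute the density gradient over each adjacent pair:
  132–171 m: Δρ/Δz = 0.080/39 = 2.1 × 10⁻³ kg m⁻⁴
  171–203 m: Δρ/Δz = 0.988/32 = 0.031 kg m⁻⁴
  203–228 m: Δρ/Δz = 0.354/25 = 0.014 kg m⁻⁴
The largest gradient is in the 171–203 m interval — the pycnocline.

171–203 m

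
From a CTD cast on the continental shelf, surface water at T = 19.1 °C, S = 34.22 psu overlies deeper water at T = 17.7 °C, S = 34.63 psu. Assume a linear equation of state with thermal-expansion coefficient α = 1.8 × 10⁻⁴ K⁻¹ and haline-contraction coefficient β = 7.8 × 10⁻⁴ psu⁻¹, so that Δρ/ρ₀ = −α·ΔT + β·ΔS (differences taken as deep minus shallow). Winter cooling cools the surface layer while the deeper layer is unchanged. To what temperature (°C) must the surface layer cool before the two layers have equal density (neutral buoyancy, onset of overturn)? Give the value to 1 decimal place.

Neutral buoyancy requires Δρ = 0, i.e. −α(T_deep − T_surf′) + β(S_deep − S_surf) = 0.
T_surf′ = T_deep − (β/α)·ΔS = 17.7 − (7.8 × 10⁻⁴/1.8 × 10⁻⁴)·(+0.41) = 15.923 °C.
Cooling required: 19.1 − (15.923) = 3.177 °C.

15.9 °C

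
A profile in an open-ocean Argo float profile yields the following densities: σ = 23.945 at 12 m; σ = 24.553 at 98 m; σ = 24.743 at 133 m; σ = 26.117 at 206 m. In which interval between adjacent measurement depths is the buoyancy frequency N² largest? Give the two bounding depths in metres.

133–206 m

Compute the density gradient over each adjacent pair:
  12–98 m: Δρ/Δz = 0.608/86 = 7.1 × 10⁻³ kg m⁻⁴
  98–133 m: Δρ/Δz = 0.190/35 = 5.4 × 10⁻³ kg m⁻⁴
  133–206 m: Δρ/Δz = 1.374/73 = 0.019 kg m⁻⁴
The largest gradient is in the 133–206 m interval — the pycnocline.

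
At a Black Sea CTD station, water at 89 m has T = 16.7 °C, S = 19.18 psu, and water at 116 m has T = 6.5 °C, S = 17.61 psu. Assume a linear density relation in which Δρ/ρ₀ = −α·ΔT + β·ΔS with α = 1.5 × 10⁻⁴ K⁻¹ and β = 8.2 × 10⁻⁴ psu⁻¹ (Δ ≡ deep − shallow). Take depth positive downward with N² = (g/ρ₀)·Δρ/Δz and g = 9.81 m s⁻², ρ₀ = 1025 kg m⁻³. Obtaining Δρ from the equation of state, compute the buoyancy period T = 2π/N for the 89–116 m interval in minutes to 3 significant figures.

11.2 min

ΔT = -10.2 K, ΔS = -1.57 psu (deep − shallow).
Δρ/ρ₀ = −αΔT + βΔS = 1.53 × 10⁻³ − 1.2874 × 10⁻³ = 2.426 × 10⁻⁴, so Δρ ≈ 0.2487 kg m⁻³.
N² = (g/ρ₀)·Δρ/Δz = g·(Δρ/ρ₀)/Δz = 9.81 × 2.426 × 10⁻⁴ / 27 = 8.8145 × 10⁻⁵ s⁻².
N = √(8.8145 × 10⁻⁵) = 9.3886 × 10⁻³ rad s⁻¹ → T = 2π/N = 669.24 s = 11.154 min ≈ 11.2 min.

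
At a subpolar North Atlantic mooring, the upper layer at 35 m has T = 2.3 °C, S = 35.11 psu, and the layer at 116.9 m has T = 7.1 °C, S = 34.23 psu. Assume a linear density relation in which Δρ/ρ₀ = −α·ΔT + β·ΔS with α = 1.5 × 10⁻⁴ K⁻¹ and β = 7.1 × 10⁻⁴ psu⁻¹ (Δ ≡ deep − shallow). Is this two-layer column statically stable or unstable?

ΔT = 7.1 − 2.3 = +4.8 K and ΔS = 34.23 − 35.11 = -0.88 psu (deep − shallow).
−αΔT = -7.20 × 10⁻⁴; βΔS = -6.248 × 10⁻⁴; sum Δρ/ρ₀ = -1.3448 × 10⁻³.
Δρ/ρ₀ < 0, so Δρ < 0: deeper water is lighter → statically unstable; the column would overturn.

unstable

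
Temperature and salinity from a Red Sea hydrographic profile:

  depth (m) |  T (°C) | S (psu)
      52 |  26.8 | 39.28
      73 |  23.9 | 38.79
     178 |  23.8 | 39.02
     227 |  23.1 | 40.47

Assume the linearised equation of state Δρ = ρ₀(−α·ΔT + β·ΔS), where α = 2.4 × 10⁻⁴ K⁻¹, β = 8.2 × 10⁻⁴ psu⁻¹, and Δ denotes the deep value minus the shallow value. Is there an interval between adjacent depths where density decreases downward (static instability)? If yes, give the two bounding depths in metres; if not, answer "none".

Evaluate Δρ/ρ₀ = −αΔT + βΔS across each adjacent pair:
  52–73 m: −αΔT+βΔS = −(2.4 × 10⁻⁴)(-2.9)+(8.2 × 10⁻⁴)(-0.49) = 2.9 × 10⁻⁴ → stable
  73–178 m: −αΔT+βΔS = −(2.4 × 10⁻⁴)(-0.1)+(8.2 × 10⁻⁴)(+0.23) = 2.1 × 10⁻⁴ → stable
  178–227 m: −αΔT+βΔS = −(2.4 × 10⁻⁴)(-0.7)+(8.2 × 10⁻⁴)(+1.45) = 1.4 × 10⁻³ → stable
Every interval has Δρ > 0: the column is stably stratified throughout.

none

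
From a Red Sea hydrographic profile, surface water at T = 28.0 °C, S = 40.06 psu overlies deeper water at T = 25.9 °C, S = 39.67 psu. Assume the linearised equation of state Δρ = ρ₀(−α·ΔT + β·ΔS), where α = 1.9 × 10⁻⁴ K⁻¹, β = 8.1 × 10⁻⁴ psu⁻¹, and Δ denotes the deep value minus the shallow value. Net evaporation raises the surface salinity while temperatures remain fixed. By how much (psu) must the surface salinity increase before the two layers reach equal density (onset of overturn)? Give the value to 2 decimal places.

Neutral buoyancy requires −α(T_deep − T_surf) + β(S_deep − S_surf′) = 0.
S_surf′ = S_deep − (α/β)·ΔT = 39.67 − (1.9 × 10⁻⁴/8.1 × 10⁻⁴)·(-2.1) = 40.1626 psu.
Increase required: 40.1626 − 40.06 = 0.1026 psu.

0.10 psu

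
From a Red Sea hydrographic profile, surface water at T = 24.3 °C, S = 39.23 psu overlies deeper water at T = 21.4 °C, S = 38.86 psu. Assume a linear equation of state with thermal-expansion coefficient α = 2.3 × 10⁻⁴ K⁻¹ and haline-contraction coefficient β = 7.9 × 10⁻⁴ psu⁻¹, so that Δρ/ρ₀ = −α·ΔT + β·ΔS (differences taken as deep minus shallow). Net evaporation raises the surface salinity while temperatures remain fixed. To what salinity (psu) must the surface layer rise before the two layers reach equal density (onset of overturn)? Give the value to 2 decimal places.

Neutral buoyancy requires −α(T_deep − T_surf) + β(S_deep − S_surf′) = 0.
S_surf′ = S_deep − (α/β)·ΔT = 38.86 − (2.3 × 10⁻⁴/7.9 × 10⁻⁴)·(-2.9) = 39.7043 psu.
Increase required: 39.7043 − 39.23 = 0.4743 psu.

39.70 psu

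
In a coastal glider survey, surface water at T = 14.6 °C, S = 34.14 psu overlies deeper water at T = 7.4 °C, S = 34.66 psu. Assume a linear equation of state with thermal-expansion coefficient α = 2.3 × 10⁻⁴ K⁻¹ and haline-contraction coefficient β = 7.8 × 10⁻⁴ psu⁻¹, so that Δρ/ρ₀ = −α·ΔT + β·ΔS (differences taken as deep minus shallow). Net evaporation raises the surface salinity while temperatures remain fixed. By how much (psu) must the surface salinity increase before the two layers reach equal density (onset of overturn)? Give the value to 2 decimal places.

Neutral buoyancy requires −α(T_deep − T_surf) + β(S_deep − S_surf′) = 0.
S_surf′ = S_deep − (α/β)·ΔT = 34.66 − (2.3 × 10⁻⁴/7.8 × 10⁻⁴)·(-7.2) = 36.7831 psu.
Increase required: 36.7831 − 34.14 = 2.6431 psu.

2.64 psu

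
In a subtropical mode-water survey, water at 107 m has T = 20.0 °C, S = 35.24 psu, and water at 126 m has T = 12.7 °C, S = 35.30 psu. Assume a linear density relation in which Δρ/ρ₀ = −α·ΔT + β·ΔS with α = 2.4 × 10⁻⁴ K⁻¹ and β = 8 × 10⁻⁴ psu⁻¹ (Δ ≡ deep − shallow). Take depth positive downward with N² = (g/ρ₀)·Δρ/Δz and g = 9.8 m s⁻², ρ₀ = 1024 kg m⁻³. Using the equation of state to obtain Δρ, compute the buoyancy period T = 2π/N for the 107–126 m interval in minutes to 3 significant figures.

3.44 min

ΔT = -7.3 K, ΔS = +0.06 psu (deep − shallow).
Δρ/ρ₀ = −αΔT + βΔS = 1.752 × 10⁻³ + 4.80 × 10⁻⁵ = 1.80 × 10⁻³, so Δρ ≈ 1.843 kg m⁻³.
N² = (g/ρ₀)·Δρ/Δz = g·(Δρ/ρ₀)/Δz = 9.8 × 1.80 × 10⁻³ / 19 = 9.2842 × 10⁻⁴ s⁻².
N = √(9.2842 × 10⁻⁴) = 0.030470 rad s⁻¹ → T = 2π/N = 206.21 s = 3.4368 min ≈ 3.44 min.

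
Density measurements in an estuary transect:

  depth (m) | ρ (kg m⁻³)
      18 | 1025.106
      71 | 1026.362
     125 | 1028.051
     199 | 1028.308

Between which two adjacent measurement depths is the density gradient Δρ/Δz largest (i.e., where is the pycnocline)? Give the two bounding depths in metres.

71–125 m

Compute the density gradient over each adjacent pair:
  18–71 m: Δρ/Δz = 1.256/53 = 0.024 kg m⁻⁴
  71–125 m: Δρ/Δz = 1.689/54 = 0.031 kg m⁻⁴
  125–199 m: Δρ/Δz = 0.257/74 = 3.5 × 10⁻³ kg m⁻⁴
The largest gradient is in the 71–125 m interval — the pycnocline.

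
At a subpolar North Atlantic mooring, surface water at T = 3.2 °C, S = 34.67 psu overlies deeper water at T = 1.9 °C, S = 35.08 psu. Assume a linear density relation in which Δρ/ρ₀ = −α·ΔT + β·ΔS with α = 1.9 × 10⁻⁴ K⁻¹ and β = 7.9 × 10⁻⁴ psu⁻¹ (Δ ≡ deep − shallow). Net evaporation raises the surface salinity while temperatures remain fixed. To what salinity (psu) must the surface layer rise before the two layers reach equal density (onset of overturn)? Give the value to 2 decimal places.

35.39 psu

Neutral buoyancy requires −α(T_deep − T_surf) + β(S_deep − S_surf′) = 0.
S_surf′ = S_deep − (α/β)·ΔT = 35.08 − (1.9 × 10⁻⁴/7.9 × 10⁻⁴)·(-1.3) = 35.3927 psu.
Increase required: 35.3927 − 34.67 = 0.7227 psu.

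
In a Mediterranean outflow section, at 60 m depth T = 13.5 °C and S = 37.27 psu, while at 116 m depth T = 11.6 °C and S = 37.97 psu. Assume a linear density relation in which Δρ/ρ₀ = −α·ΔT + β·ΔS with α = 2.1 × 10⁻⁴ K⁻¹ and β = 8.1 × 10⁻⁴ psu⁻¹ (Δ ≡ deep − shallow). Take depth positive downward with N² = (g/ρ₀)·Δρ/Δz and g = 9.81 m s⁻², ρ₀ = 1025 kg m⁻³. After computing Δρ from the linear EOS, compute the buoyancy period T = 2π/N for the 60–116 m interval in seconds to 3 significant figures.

ΔT = -1.9 K, ΔS = +0.70 psu (deep − shallow).
Δρ/ρ₀ = −αΔT + βΔS = 3.99 × 10⁻⁴ + 5.67 × 10⁻⁴ = 9.66 × 10⁻⁴, so Δρ ≈ 0.9901 kg m⁻³.
N² = (g/ρ₀)·Δρ/Δz = g·(Δρ/ρ₀)/Δz = 9.81 × 9.66 × 10⁻⁴ / 56 = 1.6922 × 10⁻⁴ s⁻².
N = √(1.6922 × 10⁻⁴) = 0.013008 rad s⁻¹ → T = 2π/N = 483.02 s ≈ 483 s.

483 s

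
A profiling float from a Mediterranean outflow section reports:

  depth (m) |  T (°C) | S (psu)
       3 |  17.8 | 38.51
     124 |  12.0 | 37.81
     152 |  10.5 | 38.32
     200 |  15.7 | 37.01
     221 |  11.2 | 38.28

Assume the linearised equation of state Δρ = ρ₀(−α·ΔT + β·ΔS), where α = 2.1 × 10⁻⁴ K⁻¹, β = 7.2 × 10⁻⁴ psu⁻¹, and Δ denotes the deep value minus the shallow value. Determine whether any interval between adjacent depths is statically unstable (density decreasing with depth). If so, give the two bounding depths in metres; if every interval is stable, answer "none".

Evaluate Δρ/ρ₀ = −αΔT + βΔS across each adjacent pair:
  3–124 m: −αΔT+βΔS = −(2.1 × 10⁻⁴)(-5.8)+(7.2 × 10⁻⁴)(-0.70) = 7.1 × 10⁻⁴ → stable
  124–152 m: −αΔT+βΔS = −(2.1 × 10⁻⁴)(-1.5)+(7.2 × 10⁻⁴)(+0.51) = 6.8 × 10⁻⁴ → stable
  152–200 m: −αΔT+βΔS = −(2.1 × 10⁻⁴)(+5.2)+(7.2 × 10⁻⁴)(-1.31) = -2.0 × 10⁻³ → UNSTABLE
  200–221 m: −αΔT+βΔS = −(2.1 × 10⁻⁴)(-4.5)+(7.2 × 10⁻⁴)(+1.27) = 1.9 × 10⁻³ → stable
The 152–200 m interval has Δρ < 0: lighter water underlies denser water.

152–200 m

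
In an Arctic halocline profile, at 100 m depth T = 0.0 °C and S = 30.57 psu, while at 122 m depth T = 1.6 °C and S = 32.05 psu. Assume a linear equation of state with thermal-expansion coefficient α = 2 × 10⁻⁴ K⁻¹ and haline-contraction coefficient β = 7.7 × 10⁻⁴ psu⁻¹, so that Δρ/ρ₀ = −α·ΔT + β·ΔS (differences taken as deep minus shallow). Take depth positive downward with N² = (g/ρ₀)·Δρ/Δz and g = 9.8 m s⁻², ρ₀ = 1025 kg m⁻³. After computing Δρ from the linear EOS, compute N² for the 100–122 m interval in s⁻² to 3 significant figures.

ΔT = +1.6 K, ΔS = +1.48 psu (deep − shallow).
Δρ/ρ₀ = −αΔT + βΔS = -3.20 × 10⁻⁴ + 1.1396 × 10⁻³ = 8.196 × 10⁻⁴, so Δρ ≈ 0.8401 kg m⁻³.
N² = (g/ρ₀)·Δρ/Δz = g·(Δρ/ρ₀)/Δz = 9.8 × 8.196 × 10⁻⁴ / 22 = 3.6509 × 10⁻⁴ s⁻² ≈ 3.65 × 10⁻⁴ s⁻².

3.65 × 10⁻⁴ s⁻²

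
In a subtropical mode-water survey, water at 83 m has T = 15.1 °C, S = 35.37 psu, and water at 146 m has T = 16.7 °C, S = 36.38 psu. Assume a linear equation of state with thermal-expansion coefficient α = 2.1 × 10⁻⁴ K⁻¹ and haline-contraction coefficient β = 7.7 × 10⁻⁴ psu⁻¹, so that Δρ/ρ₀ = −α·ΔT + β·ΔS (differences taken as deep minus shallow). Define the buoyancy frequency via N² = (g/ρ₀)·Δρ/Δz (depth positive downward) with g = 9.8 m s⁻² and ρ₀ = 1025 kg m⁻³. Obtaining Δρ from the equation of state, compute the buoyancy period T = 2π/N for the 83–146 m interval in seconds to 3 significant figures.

ΔT = +1.6 K, ΔS = +1.01 psu (deep − shallow).
Δρ/ρ₀ = −αΔT + βΔS = -3.36 × 10⁻⁴ + 7.777 × 10⁻⁴ = 4.417 × 10⁻⁴, so Δρ ≈ 0.4527 kg m⁻³.
N² = (g/ρ₀)·Δρ/Δz = g·(Δρ/ρ₀)/Δz = 9.8 × 4.417 × 10⁻⁴ / 63 = 6.8709 × 10⁻⁵ s⁻².
N = √(6.8709 × 10⁻⁵) = 8.2891 × 10⁻³ rad s⁻¹ → T = 2π/N = 758.01 s ≈ 758 s.

758 s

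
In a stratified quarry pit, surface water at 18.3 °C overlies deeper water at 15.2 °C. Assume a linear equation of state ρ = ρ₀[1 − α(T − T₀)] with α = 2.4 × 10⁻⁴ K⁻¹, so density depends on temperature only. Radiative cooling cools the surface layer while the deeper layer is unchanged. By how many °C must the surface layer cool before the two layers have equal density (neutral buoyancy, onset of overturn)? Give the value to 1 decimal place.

With temperature the only control, equal density requires T_surf′ = T_deep.
T_surf′ = 15.2 °C.
Cooling required: 18.3 − 15.2 = 3.1 °C.

3.1 °C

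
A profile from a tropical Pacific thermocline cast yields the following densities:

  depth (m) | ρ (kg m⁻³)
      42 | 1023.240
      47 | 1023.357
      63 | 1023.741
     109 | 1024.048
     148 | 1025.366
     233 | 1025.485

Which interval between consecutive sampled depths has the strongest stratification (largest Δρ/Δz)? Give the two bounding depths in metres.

Compute the density gradient over each adjacent pair:
  42–47 m: Δρ/Δz = 0.117/5 = 0.023 kg m⁻⁴
  47–63 m: Δρ/Δz = 0.384/16 = 0.024 kg m⁻⁴
  63–109 m: Δρ/Δz = 0.307/46 = 6.7 × 10⁻³ kg m⁻⁴
  109–148 m: Δρ/Δz = 1.318/39 = 0.034 kg m⁻⁴
  148–233 m: Δρ/Δz = 0.119/85 = 1.4 × 10⁻³ kg m⁻⁴
The largest gradient is in the 109–148 m interval — the pycnocline.

109–148 m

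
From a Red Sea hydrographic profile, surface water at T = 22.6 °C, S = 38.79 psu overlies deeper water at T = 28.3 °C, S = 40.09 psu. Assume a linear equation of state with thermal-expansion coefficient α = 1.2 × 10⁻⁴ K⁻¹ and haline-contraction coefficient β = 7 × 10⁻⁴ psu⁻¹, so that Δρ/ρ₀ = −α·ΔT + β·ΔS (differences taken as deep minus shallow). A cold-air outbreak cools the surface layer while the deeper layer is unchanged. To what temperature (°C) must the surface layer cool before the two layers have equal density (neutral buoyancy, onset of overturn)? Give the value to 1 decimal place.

Neutral buoyancy requires Δρ = 0, i.e. −α(T_deep − T_surf′) + β(S_deep − S_surf) = 0.
T_surf′ = T_deep − (β/α)·ΔS = 28.3 − (7 × 10⁻⁴/1.2 × 10⁻⁴)·(+1.30) = 20.717 °C.
Cooling required: 22.6 − (20.717) = 1.883 °C.

20.7 °C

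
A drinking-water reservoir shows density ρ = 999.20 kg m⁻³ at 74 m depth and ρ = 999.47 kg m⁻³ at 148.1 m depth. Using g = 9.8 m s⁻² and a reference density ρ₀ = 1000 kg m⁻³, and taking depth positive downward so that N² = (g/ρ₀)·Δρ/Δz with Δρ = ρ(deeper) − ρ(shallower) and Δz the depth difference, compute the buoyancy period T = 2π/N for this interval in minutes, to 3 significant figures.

17.5 min

Δρ = 999.47 − 999.20 = 0.27 kg m⁻³ over Δz = 148.1 − 74 = 74.1 m.
N² = (9.8/1000) × (0.27/74.1) = 3.5709 × 10⁻⁵ s⁻².
N = √(3.5709 × 10⁻⁵) = 5.9757 × 10⁻³ rad s⁻¹, so T = 2π/N = 1.0515 × 10³ s = 17.525 min ≈ 17.5 min.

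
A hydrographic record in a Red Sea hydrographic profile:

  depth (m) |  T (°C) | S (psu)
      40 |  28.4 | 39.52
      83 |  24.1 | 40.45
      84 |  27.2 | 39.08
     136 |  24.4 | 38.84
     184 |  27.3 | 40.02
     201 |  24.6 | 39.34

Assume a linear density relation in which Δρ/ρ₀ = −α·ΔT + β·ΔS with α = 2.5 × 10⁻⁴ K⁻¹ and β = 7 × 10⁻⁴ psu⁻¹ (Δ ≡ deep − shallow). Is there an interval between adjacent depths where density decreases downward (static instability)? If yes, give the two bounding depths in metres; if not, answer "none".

Evaluate Δρ/ρ₀ = −αΔT + βΔS across each adjacent pair:
  40–83 m: −αΔT+βΔS = −(2.5 × 10⁻⁴)(-4.3)+(7 × 10⁻⁴)(+0.93) = 1.7 × 10⁻³ → stable
  83–84 m: −αΔT+βΔS = −(2.5 × 10⁻⁴)(+3.1)+(7 × 10⁻⁴)(-1.37) = -1.7 × 10⁻³ → UNSTABLE
  84–136 m: −αΔT+βΔS = −(2.5 × 10⁻⁴)(-2.8)+(7 × 10⁻⁴)(-0.24) = 5.3 × 10⁻⁴ → stable
  136–184 m: −αΔT+βΔS = −(2.5 × 10⁻⁴)(+2.9)+(7 × 10⁻⁴)(+1.18) = 1.0 × 10⁻⁴ → stable
  184–201 m: −αΔT+βΔS = −(2.5 × 10⁻⁴)(-2.7)+(7 × 10⁻⁴)(-0.68) = 2.0 × 10⁻⁴ → stable
The 83–84 m interval has Δρ < 0: lighter water underlies denser water.

83–84 m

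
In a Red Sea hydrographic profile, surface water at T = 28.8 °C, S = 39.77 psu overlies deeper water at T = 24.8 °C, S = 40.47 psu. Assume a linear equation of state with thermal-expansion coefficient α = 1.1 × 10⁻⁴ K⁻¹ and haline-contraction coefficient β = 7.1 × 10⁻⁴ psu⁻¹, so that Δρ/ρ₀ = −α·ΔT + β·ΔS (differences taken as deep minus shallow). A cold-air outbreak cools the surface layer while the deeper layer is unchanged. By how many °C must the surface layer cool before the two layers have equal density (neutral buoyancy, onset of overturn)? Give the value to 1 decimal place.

8.5 °C

Neutral buoyancy requires Δρ = 0, i.e. −α(T_deep − T_surf′) + β(S_deep − S_surf) = 0.
T_surf′ = T_deep − (β/α)·ΔS = 24.8 − (7.1 × 10⁻⁴/1.1 × 10⁻⁴)·(+0.70) = 20.282 °C.
Cooling required: 28.8 − (20.282) = 8.518 °C.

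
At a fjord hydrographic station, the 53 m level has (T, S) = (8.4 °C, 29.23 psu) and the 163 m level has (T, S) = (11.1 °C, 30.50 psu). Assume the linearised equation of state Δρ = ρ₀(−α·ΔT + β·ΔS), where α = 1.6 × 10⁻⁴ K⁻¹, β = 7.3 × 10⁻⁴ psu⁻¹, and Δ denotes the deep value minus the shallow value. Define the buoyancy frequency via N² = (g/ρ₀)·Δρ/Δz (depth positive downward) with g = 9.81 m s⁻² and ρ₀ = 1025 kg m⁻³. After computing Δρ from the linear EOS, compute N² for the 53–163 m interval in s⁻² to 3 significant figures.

ΔT = +2.7 K, ΔS = +1.27 psu (deep − shallow).
Δρ/ρ₀ = −αΔT + βΔS = -4.32 × 10⁻⁴ + 9.271 × 10⁻⁴ = 4.951 × 10⁻⁴, so Δρ ≈ 0.5075 kg m⁻³.
N² = (g/ρ₀)·Δρ/Δz = g·(Δρ/ρ₀)/Δz = 9.81 × 4.951 × 10⁻⁴ / 110 = 4.4154 × 10⁻⁵ s⁻² ≈ 4.42 × 10⁻⁵ s⁻².

4.42 × 10⁻⁵ s⁻²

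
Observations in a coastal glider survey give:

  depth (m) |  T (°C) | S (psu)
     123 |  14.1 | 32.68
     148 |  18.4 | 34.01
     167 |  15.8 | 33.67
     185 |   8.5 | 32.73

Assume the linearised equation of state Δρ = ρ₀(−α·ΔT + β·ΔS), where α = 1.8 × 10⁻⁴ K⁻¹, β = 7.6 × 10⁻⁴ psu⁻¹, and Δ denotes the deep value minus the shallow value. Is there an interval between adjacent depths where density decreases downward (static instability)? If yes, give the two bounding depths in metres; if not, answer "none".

none

Evaluate Δρ/ρ₀ = −αΔT + βΔS across each adjacent pair:
  123–148 m: −αΔT+βΔS = −(1.8 × 10⁻⁴)(+4.3)+(7.6 × 10⁻⁴)(+1.33) = 2.4 × 10⁻⁴ → stable
  148–167 m: −αΔT+βΔS = −(1.8 × 10⁻⁴)(-2.6)+(7.6 × 10⁻⁴)(-0.34) = 2.1 × 10⁻⁴ → stable
  167–185 m: −αΔT+βΔS = −(1.8 × 10⁻⁴)(-7.3)+(7.6 × 10⁻⁴)(-0.94) = 6.0 × 10⁻⁴ → stable
Every interval has Δρ > 0: the column is stably stratified throughout.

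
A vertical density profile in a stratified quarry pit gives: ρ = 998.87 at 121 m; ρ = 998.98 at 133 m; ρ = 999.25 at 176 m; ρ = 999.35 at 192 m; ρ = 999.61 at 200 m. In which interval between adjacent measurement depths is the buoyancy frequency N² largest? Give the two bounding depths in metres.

192–200 m

Compute the density gradient over each adjacent pair:
  121–133 m: Δρ/Δz = 0.11/12 = 9.2 × 10⁻³ kg m⁻⁴
  133–176 m: Δρ/Δz = 0.27/43 = 6.3 × 10⁻³ kg m⁻⁴
  176–192 m: Δρ/Δz = 0.10/16 = 6.3 × 10⁻³ kg m⁻⁴
  192–200 m: Δρ/Δz = 0.26/8 = 0.033 kg m⁻⁴
The largest gradient is in the 192–200 m interval — the pycnocline.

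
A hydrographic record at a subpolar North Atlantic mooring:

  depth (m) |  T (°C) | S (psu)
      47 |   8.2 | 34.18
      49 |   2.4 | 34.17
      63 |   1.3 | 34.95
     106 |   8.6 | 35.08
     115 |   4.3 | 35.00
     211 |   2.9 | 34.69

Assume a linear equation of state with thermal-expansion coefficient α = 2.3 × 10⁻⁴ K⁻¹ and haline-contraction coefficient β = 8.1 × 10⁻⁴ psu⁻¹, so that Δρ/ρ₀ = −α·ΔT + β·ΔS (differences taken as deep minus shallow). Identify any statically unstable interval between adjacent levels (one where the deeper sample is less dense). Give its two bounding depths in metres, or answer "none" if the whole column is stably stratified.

Evaluate Δρ/ρ₀ = −αΔT + βΔS across each adjacent pair:
  47–49 m: −αΔT+βΔS = −(2.3 × 10⁻⁴)(-5.8)+(8.1 × 10⁻⁴)(-0.01) = 1.3 × 10⁻³ → stable
  49–63 m: −αΔT+βΔS = −(2.3 × 10⁻⁴)(-1.1)+(8.1 × 10⁻⁴)(+0.78) = 8.8 × 10⁻⁴ → stable
  63–106 m: −αΔT+βΔS = −(2.3 × 10⁻⁴)(+7.3)+(8.1 × 10⁻⁴)(+0.13) = -1.6 × 10⁻³ → UNSTABLE
  106–115 m: −αΔT+βΔS = −(2.3 × 10⁻⁴)(-4.3)+(8.1 × 10⁻⁴)(-0.08) = 9.2 × 10⁻⁴ → stable
  115–211 m: −αΔT+βΔS = −(2.3 × 10⁻⁴)(-1.4)+(8.1 × 10⁻⁴)(-0.31) = 7.1 × 10⁻⁵ → stable
The 63–106 m interval has Δρ < 0: lighter water underlies denser water.

63–106 m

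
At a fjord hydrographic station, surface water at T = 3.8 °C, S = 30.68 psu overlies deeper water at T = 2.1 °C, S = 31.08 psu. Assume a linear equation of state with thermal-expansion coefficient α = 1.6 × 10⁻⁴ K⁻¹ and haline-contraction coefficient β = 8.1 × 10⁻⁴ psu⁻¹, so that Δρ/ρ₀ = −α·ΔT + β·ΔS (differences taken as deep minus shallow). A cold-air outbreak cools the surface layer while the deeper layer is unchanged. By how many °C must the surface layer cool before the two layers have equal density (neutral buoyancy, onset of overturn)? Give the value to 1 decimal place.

Neutral buoyancy requires Δρ = 0, i.e. −α(T_deep − T_surf′) + β(S_deep − S_surf) = 0.
T_surf′ = T_deep − (β/α)·ΔS = 2.1 − (8.1 × 10⁻⁴/1.6 × 10⁻⁴)·(+0.40) = 0.075 °C.
Cooling required: 3.8 − (0.075) = 3.725 °C.

3.7 °C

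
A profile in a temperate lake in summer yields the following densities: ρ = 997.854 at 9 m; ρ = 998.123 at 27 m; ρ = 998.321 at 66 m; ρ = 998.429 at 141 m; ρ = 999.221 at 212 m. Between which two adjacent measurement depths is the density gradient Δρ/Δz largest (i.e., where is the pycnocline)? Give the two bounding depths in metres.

9–27 m

Compute the density gradient over each adjacent pair:
  9–27 m: Δρ/Δz = 0.269/18 = 0.015 kg m⁻⁴
  27–66 m: Δρ/Δz = 0.198/39 = 5.1 × 10⁻³ kg m⁻⁴
  66–141 m: Δρ/Δz = 0.108/75 = 1.4 × 10⁻³ kg m⁻⁴
  141–212 m: Δρ/Δz = 0.792/71 = 0.011 kg m⁻⁴
The largest gradient is in the 9–27 m interval — the pycnocline.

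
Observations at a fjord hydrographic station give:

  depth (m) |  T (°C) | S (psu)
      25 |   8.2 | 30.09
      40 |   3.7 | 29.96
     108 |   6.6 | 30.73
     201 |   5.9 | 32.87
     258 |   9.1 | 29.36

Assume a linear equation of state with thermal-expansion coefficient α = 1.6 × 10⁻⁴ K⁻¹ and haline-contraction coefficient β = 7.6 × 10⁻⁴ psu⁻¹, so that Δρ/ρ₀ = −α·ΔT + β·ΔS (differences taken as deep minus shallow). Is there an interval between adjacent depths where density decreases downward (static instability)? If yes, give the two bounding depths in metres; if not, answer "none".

201–258 m

Evaluate Δρ/ρ₀ = −αΔT + βΔS across each adjacent pair:
  25–40 m: −αΔT+βΔS = −(1.6 × 10⁻⁴)(-4.5)+(7.6 × 10⁻⁴)(-0.13) = 6.2 × 10⁻⁴ → stable
  40–108 m: −αΔT+βΔS = −(1.6 × 10⁻⁴)(+2.9)+(7.6 × 10⁻⁴)(+0.77) = 1.2 × 10⁻⁴ → stable
  108–201 m: −αΔT+βΔS = −(1.6 × 10⁻⁴)(-0.7)+(7.6 × 10⁻⁴)(+2.14) = 1.7 × 10⁻³ → stable
  201–258 m: −αΔT+βΔS = −(1.6 × 10⁻⁴)(+3.2)+(7.6 × 10⁻⁴)(-3.51) = -3.2 × 10⁻³ → UNSTABLE
The 201–258 m interval has Δρ < 0: lighter water underlies denser water.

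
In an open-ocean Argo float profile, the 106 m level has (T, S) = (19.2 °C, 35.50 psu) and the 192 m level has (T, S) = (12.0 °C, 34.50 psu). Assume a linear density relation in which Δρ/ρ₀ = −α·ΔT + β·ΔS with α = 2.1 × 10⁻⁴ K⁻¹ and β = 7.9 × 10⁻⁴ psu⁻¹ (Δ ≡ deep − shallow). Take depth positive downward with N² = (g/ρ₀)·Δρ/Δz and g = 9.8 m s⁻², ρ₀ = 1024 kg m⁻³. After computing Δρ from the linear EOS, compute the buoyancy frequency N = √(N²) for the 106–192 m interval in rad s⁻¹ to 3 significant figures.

9.07 × 10⁻³ rad s⁻¹

ΔT = -7.2 K, ΔS = -1.00 psu (deep − shallow).
Δρ/ρ₀ = −αΔT + βΔS = 1.512 × 10⁻³ − 7.90 × 10⁻⁴ = 7.22 × 10⁻⁴, so Δρ ≈ 0.7393 kg m⁻³.
N² = (g/ρ₀)·Δρ/Δz = g·(Δρ/ρ₀)/Δz = 9.8 × 7.22 × 10⁻⁴ / 86 = 8.2274 × 10⁻⁵ s⁻².
N = √(8.2274 × 10⁻⁵) = 9.0705 × 10⁻³ rad s⁻¹ ≈ 9.07 × 10⁻³ rad s⁻¹.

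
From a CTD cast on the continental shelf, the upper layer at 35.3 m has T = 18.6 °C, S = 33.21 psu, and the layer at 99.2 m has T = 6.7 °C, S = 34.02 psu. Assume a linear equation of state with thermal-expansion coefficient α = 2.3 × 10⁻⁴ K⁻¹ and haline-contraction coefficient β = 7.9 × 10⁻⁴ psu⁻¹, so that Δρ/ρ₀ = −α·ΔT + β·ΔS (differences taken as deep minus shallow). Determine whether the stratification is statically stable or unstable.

ΔT = 6.7 − 18.6 = -11.9 K and ΔS = 34.02 − 33.21 = +0.81 psu (deep − shallow).
−αΔT = 2.737 × 10⁻³; βΔS = 6.399 × 10⁻⁴; sum Δρ/ρ₀ = 3.3769 × 10⁻³.
Δρ/ρ₀ > 0, so Δρ > 0: deeper water is denser → statically stable.

stable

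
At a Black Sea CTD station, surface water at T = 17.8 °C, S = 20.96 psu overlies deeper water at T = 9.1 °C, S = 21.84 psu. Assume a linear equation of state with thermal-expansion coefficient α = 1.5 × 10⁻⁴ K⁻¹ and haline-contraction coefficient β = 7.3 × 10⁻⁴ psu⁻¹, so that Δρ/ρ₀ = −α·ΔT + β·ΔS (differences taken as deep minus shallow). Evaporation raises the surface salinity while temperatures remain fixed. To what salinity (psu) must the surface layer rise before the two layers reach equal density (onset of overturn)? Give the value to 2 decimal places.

Neutral buoyancy requires −α(T_deep − T_surf) + β(S_deep − S_surf′) = 0.
S_surf′ = S_deep − (α/β)·ΔT = 21.84 − (1.5 × 10⁻⁴/7.3 × 10⁻⁴)·(-8.7) = 23.6277 psu.
Increase required: 23.6277 − 20.96 = 2.6677 psu.

23.63 psu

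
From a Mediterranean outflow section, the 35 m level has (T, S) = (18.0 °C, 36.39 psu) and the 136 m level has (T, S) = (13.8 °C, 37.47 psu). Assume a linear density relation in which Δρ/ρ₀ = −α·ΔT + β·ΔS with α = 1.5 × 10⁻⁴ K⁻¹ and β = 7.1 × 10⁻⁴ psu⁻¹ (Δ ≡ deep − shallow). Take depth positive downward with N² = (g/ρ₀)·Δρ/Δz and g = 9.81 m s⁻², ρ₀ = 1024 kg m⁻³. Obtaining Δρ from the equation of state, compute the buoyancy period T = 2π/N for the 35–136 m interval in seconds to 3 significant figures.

ΔT = -4.2 K, ΔS = +1.08 psu (deep − shallow).
Δρ/ρ₀ = −αΔT + βΔS = 6.30 × 10⁻⁴ + 7.668 × 10⁻⁴ = 1.3968 × 10⁻³, so Δρ ≈ 1.430 kg m⁻³.
N² = (g/ρ₀)·Δρ/Δz = g·(Δρ/ρ₀)/Δz = 9.81 × 1.3968 × 10⁻³ / 101 = 1.3567 × 10⁻⁴ s⁻².
N = √(1.3567 × 10⁻⁴) = 0.011648 rad s⁻¹ → T = 2π/N = 539.42 s ≈ 539 s.

539 s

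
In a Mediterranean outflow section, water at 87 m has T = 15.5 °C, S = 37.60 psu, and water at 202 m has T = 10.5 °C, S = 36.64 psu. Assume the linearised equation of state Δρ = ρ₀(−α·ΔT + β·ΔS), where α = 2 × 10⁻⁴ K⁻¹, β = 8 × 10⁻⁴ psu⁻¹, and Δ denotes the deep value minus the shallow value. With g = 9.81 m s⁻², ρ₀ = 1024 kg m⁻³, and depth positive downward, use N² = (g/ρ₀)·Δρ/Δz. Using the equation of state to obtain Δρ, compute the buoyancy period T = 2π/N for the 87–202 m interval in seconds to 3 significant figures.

1.41 × 10³ s

ΔT = -5.0 K, ΔS = -0.96 psu (deep − shallow).
Δρ/ρ₀ = −αΔT + βΔS = 1.00 × 10⁻³ − 7.68 × 10⁻⁴ = 2.32 × 10⁻⁴, so Δρ ≈ 0.2376 kg m⁻³.
N² = (g/ρ₀)·Δρ/Δz = g·(Δρ/ρ₀)/Δz = 9.81 × 2.32 × 10⁻⁴ / 115 = 1.9791 × 10⁻⁵ s⁻².
N = √(1.9791 × 10⁻⁵) = 4.4487 × 10⁻³ rad s⁻¹ → T = 2π/N = 1.4124 × 10³ s ≈ 1.41 × 10³ s.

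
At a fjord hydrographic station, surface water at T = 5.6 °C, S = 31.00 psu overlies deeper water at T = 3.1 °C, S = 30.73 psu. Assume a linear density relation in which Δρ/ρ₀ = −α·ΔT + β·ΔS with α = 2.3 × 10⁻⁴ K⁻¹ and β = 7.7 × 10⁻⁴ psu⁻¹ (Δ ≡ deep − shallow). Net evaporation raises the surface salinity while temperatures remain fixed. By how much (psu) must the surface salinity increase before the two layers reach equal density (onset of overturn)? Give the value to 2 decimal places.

0.48 psu

Neutral buoyancy requires −α(T_deep − T_surf) + β(S_deep − S_surf′) = 0.
S_surf′ = S_deep − (α/β)·ΔT = 30.73 − (2.3 × 10⁻⁴/7.7 × 10⁻⁴)·(-2.5) = 31.4768 psu.
Increase required: 31.4768 − 31.00 = 0.4768 psu.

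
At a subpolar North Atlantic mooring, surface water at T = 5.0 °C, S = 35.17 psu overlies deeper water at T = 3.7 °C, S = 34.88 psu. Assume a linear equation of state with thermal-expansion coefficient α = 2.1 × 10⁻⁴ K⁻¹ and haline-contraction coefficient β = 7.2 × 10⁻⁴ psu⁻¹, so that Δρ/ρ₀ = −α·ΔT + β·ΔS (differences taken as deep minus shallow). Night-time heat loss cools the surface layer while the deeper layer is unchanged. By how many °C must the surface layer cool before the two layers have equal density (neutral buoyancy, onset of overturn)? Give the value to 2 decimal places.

Neutral buoyancy requires Δρ = 0, i.e. −α(T_deep − T_surf′) + β(S_deep − S_surf) = 0.
T_surf′ = T_deep − (β/α)·ΔS = 3.7 − (7.2 × 10⁻⁴/2.1 × 10⁻⁴)·(-0.29) = 4.6943 °C.
Cooling required: 5.0 − (4.6943) = 0.3057 °C.

0.31 °C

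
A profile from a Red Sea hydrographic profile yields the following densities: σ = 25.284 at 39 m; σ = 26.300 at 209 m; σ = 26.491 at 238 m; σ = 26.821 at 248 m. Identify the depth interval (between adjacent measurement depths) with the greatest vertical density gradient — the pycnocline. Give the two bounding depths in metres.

Compute the density gradient over each adjacent pair:
  39–209 m: Δρ/Δz = 1.016/170 = 6.0 × 10⁻³ kg m⁻⁴
  209–238 m: Δρ/Δz = 0.191/29 = 6.6 × 10⁻³ kg m⁻⁴
  238–248 m: Δρ/Δz = 0.330/10 = 0.033 kg m⁻⁴
The largest gradient is in the 238–248 m interval — the pycnocline.

238–248 m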